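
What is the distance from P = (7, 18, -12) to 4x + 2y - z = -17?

distance = |a·x₀ + b·y₀ + c·z₀ - d| / √(a² + b² + c²)
  = |4·7 + 2·18 + (-1)·(-12) - (-17)| / √(4² + 2² + (-1)²)
  = |28 + 36 + 12 + 17| / √(16 + 4 + 1)
  = |93| / √21
  = 93 / 4.583
  ≈ 20.29

20.29


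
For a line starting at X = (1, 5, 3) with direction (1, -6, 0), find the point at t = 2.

P(t) = X + t·d
  = (1 + 1·2, 5 + (-6)·2, 3 + 0·2)
  = (1 + 2, 5 - 12, 3 + 0)
  = (3, -7, 3)

(3, -7, 3)


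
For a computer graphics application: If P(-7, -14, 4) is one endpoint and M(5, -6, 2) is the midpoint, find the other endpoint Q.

Q = 2M - P
  = (2·5 - (-7), 2·(-6) - (-14), 2·2 - 4)
  = (10 + 7, -12 + 14, 4 - 4)
  = (17, 2, 0)

(17, 2, 0)


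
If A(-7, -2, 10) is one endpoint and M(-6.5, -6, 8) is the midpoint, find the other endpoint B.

B = 2M - A
  = (2·(-6.5) - (-7), 2·(-6) - (-2), 2·8 - 10)
  = (-13 + 7, -12 + 2, 16 - 10)
  = (-6, -10, 6)

(-6, -10, 6)


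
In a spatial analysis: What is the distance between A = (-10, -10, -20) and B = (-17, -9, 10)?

d = √[(x₂-x₁)² + (y₂-y₁)² + (z₂-z₁)²]
  = √[(-7)² + 1² + 30²]
  = √[49 + 1 + 900]
  = √950
  ≈ 30.82

30.82


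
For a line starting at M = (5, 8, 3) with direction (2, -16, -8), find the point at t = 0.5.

P(t) = M + t·d
  = (5 + 2·0.5, 8 + (-16)·0.5, 3 + (-8)·0.5)
  = (5 + 1, 8 - 8, 3 - 4)
  = (6, 0, -1)

(6, 0, -1)


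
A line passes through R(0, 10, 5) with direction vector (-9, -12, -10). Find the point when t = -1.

P(t) = R + t·d
  = (0 + (-9)·(-1), 10 + (-12)·(-1), 5 + (-10)·(-1))
  = (0 + 9, 10 + 12, 5 + 10)
  = (9, 22, 15)

(9, 22, 15)


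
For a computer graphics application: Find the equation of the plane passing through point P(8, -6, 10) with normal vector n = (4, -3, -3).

The plane through P with normal n = (a, b, c) satisfies n·(r - P) = 0,
i.e. ax + by + cz = a·x₀ + b·y₀ + c·z₀.
d = 4·8 + (-3)·(-6) + (-3)·10
  = 32 + 18 - 30
  = 20
Equation: 4x - 3y - 3z = 20

4x - 3y - 3z = 20


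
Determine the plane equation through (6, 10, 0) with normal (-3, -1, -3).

The plane through P with normal n = (a, b, c) satisfies n·(r - P) = 0,
i.e. ax + by + cz = a·x₀ + b·y₀ + c·z₀.
d = (-3)·6 + (-1)·10 + (-3)·0
  = -18 - 10 + 0
  = -28
Equation: -3x - y - 3z = -28

-3x - y - 3z = -28


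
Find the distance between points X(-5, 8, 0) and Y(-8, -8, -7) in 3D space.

d = √[(x₂-x₁)² + (y₂-y₁)² + (z₂-z₁)²]
  = √[(-3)² + (-16)² + (-7)²]
  = √[9 + 256 + 49]
  = √314
  ≈ 17.72

17.72


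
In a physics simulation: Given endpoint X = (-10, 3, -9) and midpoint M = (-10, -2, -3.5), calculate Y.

Y = 2M - X
  = (2·(-10) - (-10), 2·(-2) - 3, 2·(-3.5) - (-9))
  = (-20 + 10, -4 - 3, -7 + 9)
  = (-10, -7, 2)

(-10, -7, 2)


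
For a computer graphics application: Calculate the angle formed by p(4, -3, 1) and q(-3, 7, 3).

p·q = 4·(-3) + (-3)·7 + 1·3 = -12 - 21 + 3 = -30
|p| = √(4² + (-3)² + 1²) = √26 ≈ 5.099
|q| = √((-3)² + 7² + 3²) = √67 ≈ 8.185
cos θ = (p·q)/(|p||q|) = -30/(5.099·8.185) ≈ -0.7188
θ = arccos(-0.7188) ≈ 136°

136°


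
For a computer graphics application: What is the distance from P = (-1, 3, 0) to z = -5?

distance = |a·x₀ + b·y₀ + c·z₀ - d| / √(a² + b² + c²)
  = |0·(-1) + 0·3 + 1·0 - (-5)| / √(0² + 0² + 1²)
  = |0 + 0 + 0 + 5| / √(0 + 0 + 1)
  = |5| / √1
  = 5 / 1
  ≈ 5

5


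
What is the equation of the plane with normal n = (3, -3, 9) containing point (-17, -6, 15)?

The plane through P with normal n = (a, b, c) satisfies n·(r - P) = 0,
i.e. ax + by + cz = a·x₀ + b·y₀ + c·z₀.
d = 3·(-17) + (-3)·(-6) + 9·15
  = -51 + 18 + 135
  = 102
Equation: 3x - 3y + 9z = 102

3x - 3y + 9z = 102


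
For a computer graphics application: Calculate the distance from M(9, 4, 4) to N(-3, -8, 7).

d = √[(x₂-x₁)² + (y₂-y₁)² + (z₂-z₁)²]
  = √[(-12)² + (-12)² + 3²]
  = √[144 + 144 + 9]
  = √297
  ≈ 17.23

17.23


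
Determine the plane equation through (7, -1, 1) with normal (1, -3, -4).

The plane through P with normal n = (a, b, c) satisfies n·(r - P) = 0,
i.e. ax + by + cz = a·x₀ + b·y₀ + c·z₀.
d = 1·7 + (-3)·(-1) + (-4)·1
  = 7 + 3 - 4
  = 6
Equation: x - 3y - 4z = 6

x - 3y - 4z = 6


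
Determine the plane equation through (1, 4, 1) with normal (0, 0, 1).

The plane through P with normal n = (a, b, c) satisfies n·(r - P) = 0,
i.e. ax + by + cz = a·x₀ + b·y₀ + c·z₀.
d = 0·1 + 0·4 + 1·1
  = 0 + 0 + 1
  = 1
Equation: z = 1

z = 1


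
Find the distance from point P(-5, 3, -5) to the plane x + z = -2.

distance = |a·x₀ + b·y₀ + c·z₀ - d| / √(a² + b² + c²)
  = |1·(-5) + 0·3 + 1·(-5) - (-2)| / √(1² + 0² + 1²)
  = |-5 + 0 - 5 + 2| / √(1 + 0 + 1)
  = |-8| / √2
  = 8 / 1.414
  ≈ 5.657

5.657


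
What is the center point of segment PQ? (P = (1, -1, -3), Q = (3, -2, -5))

M = ((x₁+x₂)/2, (y₁+y₂)/2, (z₁+z₂)/2)
  = ((1 + 3)/2, (-1 - 2)/2, (-3 - 5)/2)
  = (4/2, -3/2, -8/2)
  = (2, -1.5, -4)

(2, -1.5, -4)


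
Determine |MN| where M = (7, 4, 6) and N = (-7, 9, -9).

d = √[(x₂-x₁)² + (y₂-y₁)² + (z₂-z₁)²]
  = √[(-14)² + 5² + (-15)²]
  = √[196 + 25 + 225]
  = √446
  ≈ 21.12

21.12


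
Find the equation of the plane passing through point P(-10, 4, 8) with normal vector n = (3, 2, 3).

The plane through P with normal n = (a, b, c) satisfies n·(r - P) = 0,
i.e. ax + by + cz = a·x₀ + b·y₀ + c·z₀.
d = 3·(-10) + 2·4 + 3·8
  = -30 + 8 + 24
  = 2
Equation: 3x + 2y + 3z = 2

3x + 2y + 3z = 2


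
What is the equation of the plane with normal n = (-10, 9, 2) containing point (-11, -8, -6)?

The plane through P with normal n = (a, b, c) satisfies n·(r - P) = 0,
i.e. ax + by + cz = a·x₀ + b·y₀ + c·z₀.
d = (-10)·(-11) + 9·(-8) + 2·(-6)
  = 110 - 72 - 12
  = 26
Equation: -10x + 9y + 2z = 26

-10x + 9y + 2z = 26


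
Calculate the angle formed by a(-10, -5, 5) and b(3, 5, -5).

a·b = (-10)·3 + (-5)·5 + 5·(-5) = -30 - 25 - 25 = -80
|a| = √((-10)² + (-5)² + 5²) = √150 ≈ 12.25
|b| = √(3² + 5² + (-5)²) = √59 ≈ 7.681
cos θ = (a·b)/(|a||b|) = -80/(12.25·7.681) ≈ -0.8504
θ = arccos(-0.8504) ≈ 148.3°

148.3°


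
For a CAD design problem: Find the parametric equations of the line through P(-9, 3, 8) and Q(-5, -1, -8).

Direction vector d = Q - P = (-5 + 9, -1 - 3, -8 - 8) = (4, -4, -16)
Parametric form r = P + t·d:
x = -9 + 4t, y = 3 - 4t, z = 8 - 16t

x = -9 + 4t, y = 3 - 4t, z = 8 - 16t


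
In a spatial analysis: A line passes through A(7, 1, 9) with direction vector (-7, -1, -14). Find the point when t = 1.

P(t) = A + t·d
  = (7 + (-7)·1, 1 + (-1)·1, 9 + (-14)·1)
  = (7 - 7, 1 - 1, 9 - 14)
  = (0, 0, -5)

(0, 0, -5)


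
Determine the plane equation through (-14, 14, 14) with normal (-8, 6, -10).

The plane through P with normal n = (a, b, c) satisfies n·(r - P) = 0,
i.e. ax + by + cz = a·x₀ + b·y₀ + c·z₀.
d = (-8)·(-14) + 6·14 + (-10)·14
  = 112 + 84 - 140
  = 56
Equation: -8x + 6y - 10z = 56

-8x + 6y - 10z = 56


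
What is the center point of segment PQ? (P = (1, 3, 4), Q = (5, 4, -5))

M = ((x₁+x₂)/2, (y₁+y₂)/2, (z₁+z₂)/2)
  = ((1 + 5)/2, (3 + 4)/2, (4 - 5)/2)
  = (6/2, 7/2, -1/2)
  = (3, 3.5, -0.5)

(3, 3.5, -0.5)


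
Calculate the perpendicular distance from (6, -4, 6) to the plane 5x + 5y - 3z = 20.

distance = |a·x₀ + b·y₀ + c·z₀ - d| / √(a² + b² + c²)
  = |5·6 + 5·(-4) + (-3)·6 - 20| / √(5² + 5² + (-3)²)
  = |30 - 20 - 18 - 20| / √(25 + 25 + 9)
  = |-28| / √59
  = 28 / 7.681
  ≈ 3.645

3.645


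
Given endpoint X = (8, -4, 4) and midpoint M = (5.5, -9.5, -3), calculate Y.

Y = 2M - X
  = (2·5.5 - 8, 2·(-9.5) - (-4), 2·(-3) - 4)
  = (11 - 8, -19 + 4, -6 - 4)
  = (3, -15, -10)

(3, -15, -10)


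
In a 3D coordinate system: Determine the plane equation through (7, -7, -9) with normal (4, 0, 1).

The plane through P with normal n = (a, b, c) satisfies n·(r - P) = 0,
i.e. ax + by + cz = a·x₀ + b·y₀ + c·z₀.
d = 4·7 + 0·(-7) + 1·(-9)
  = 28 + 0 - 9
  = 19
Equation: 4x + z = 19

4x + z = 19


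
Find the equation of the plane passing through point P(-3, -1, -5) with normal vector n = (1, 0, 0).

The plane through P with normal n = (a, b, c) satisfies n·(r - P) = 0,
i.e. ax + by + cz = a·x₀ + b·y₀ + c·z₀.
d = 1·(-3) + 0·(-1) + 0·(-5)
  = -3 + 0 + 0
  = -3
Equation: x = -3

x = -3


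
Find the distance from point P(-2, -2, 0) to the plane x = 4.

distance = |a·x₀ + b·y₀ + c·z₀ - d| / √(a² + b² + c²)
  = |1·(-2) + 0·(-2) + 0·0 - 4| / √(1² + 0² + 0²)
  = |-2 + 0 + 0 - 4| / √(1 + 0 + 0)
  = |-6| / √1
  = 6 / 1
  ≈ 6

6


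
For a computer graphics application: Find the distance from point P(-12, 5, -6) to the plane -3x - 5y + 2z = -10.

distance = |a·x₀ + b·y₀ + c·z₀ - d| / √(a² + b² + c²)
  = |(-3)·(-12) + (-5)·5 + 2·(-6) - (-10)| / √((-3)² + (-5)² + 2²)
  = |36 - 25 - 12 + 10| / √(9 + 25 + 4)
  = |9| / √38
  = 9 / 6.164
  ≈ 1.46

1.46


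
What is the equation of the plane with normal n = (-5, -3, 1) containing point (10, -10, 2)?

The plane through P with normal n = (a, b, c) satisfies n·(r - P) = 0,
i.e. ax + by + cz = a·x₀ + b·y₀ + c·z₀.
d = (-5)·10 + (-3)·(-10) + 1·2
  = -50 + 30 + 2
  = -18
Equation: -5x - 3y + z = -18

-5x - 3y + z = -18


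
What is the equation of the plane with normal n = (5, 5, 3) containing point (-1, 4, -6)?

The plane through P with normal n = (a, b, c) satisfies n·(r - P) = 0,
i.e. ax + by + cz = a·x₀ + b·y₀ + c·z₀.
d = 5·(-1) + 5·4 + 3·(-6)
  = -5 + 20 - 18
  = -3
Equation: 5x + 5y + 3z = -3

5x + 5y + 3z = -3


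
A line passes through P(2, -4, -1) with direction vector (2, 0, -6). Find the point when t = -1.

P(t) = P + t·d
  = (2 + 2·(-1), -4 + 0·(-1), -1 + (-6)·(-1))
  = (2 - 2, -4 + 0, -1 + 6)
  = (0, -4, 5)

(0, -4, 5)


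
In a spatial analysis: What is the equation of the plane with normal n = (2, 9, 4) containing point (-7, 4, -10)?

The plane through P with normal n = (a, b, c) satisfies n·(r - P) = 0,
i.e. ax + by + cz = a·x₀ + b·y₀ + c·z₀.
d = 2·(-7) + 9·4 + 4·(-10)
  = -14 + 36 - 40
  = -18
Equation: 2x + 9y + 4z = -18

2x + 9y + 4z = -18


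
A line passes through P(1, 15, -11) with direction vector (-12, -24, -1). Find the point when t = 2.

P(t) = P + t·d
  = (1 + (-12)·2, 15 + (-24)·2, -11 + (-1)·2)
  = (1 - 24, 15 - 48, -11 - 2)
  = (-23, -33, -13)

(-23, -33, -13)


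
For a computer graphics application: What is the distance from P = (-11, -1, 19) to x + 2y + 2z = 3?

distance = |a·x₀ + b·y₀ + c·z₀ - d| / √(a² + b² + c²)
  = |1·(-11) + 2·(-1) + 2·19 - 3| / √(1² + 2² + 2²)
  = |-11 - 2 + 38 - 3| / √(1 + 4 + 4)
  = |22| / √9
  = 22 / 3
  ≈ 7.333

7.333


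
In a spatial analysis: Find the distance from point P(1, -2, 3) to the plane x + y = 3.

distance = |a·x₀ + b·y₀ + c·z₀ - d| / √(a² + b² + c²)
  = |1·1 + 1·(-2) + 0·3 - 3| / √(1² + 1² + 0²)
  = |1 - 2 + 0 - 3| / √(1 + 1 + 0)
  = |-4| / √2
  = 4 / 1.414
  ≈ 2.828

2.828


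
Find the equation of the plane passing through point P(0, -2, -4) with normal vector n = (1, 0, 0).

The plane through P with normal n = (a, b, c) satisfies n·(r - P) = 0,
i.e. ax + by + cz = a·x₀ + b·y₀ + c·z₀.
d = 1·0 + 0·(-2) + 0·(-4)
  = 0 + 0 + 0
  = 0
Equation: x = 0

x = 0


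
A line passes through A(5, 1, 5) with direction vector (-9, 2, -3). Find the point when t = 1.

P(t) = A + t·d
  = (5 + (-9)·1, 1 + 2·1, 5 + (-3)·1)
  = (5 - 9, 1 + 2, 5 - 3)
  = (-4, 3, 2)

(-4, 3, 2)


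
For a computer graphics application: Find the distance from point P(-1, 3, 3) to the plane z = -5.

distance = |a·x₀ + b·y₀ + c·z₀ - d| / √(a² + b² + c²)
  = |0·(-1) + 0·3 + 1·3 - (-5)| / √(0² + 0² + 1²)
  = |0 + 0 + 3 + 5| / √(0 + 0 + 1)
  = |8| / √1
  = 8 / 1
  ≈ 8

8


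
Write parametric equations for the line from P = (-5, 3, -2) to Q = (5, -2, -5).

Direction vector d = Q - P = (5 + 5, -2 - 3, -5 + 2) = (10, -5, -3)
Parametric form r = P + t·d:
x = -5 + 10t, y = 3 - 5t, z = -2 - 3t

x = -5 + 10t, y = 3 - 5t, z = -2 - 3t


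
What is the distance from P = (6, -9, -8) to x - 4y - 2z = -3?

distance = |a·x₀ + b·y₀ + c·z₀ - d| / √(a² + b² + c²)
  = |1·6 + (-4)·(-9) + (-2)·(-8) - (-3)| / √(1² + (-4)² + (-2)²)
  = |6 + 36 + 16 + 3| / √(1 + 16 + 4)
  = |61| / √21
  = 61 / 4.583
  ≈ 13.31

13.31


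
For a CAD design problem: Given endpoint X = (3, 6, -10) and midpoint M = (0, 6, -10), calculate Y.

Y = 2M - X
  = (2·0 - 3, 2·6 - 6, 2·(-10) - (-10))
  = (0 - 3, 12 - 6, -20 + 10)
  = (-3, 6, -10)

(-3, 6, -10)


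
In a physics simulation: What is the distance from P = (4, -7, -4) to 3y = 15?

distance = |a·x₀ + b·y₀ + c·z₀ - d| / √(a² + b² + c²)
  = |0·4 + 3·(-7) + 0·(-4) - 15| / √(0² + 3² + 0²)
  = |0 - 21 + 0 - 15| / √(0 + 9 + 0)
  = |-36| / √9
  = 36 / 3
  ≈ 12

12


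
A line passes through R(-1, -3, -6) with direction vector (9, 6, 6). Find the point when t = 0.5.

P(t) = R + t·d
  = (-1 + 9·0.5, -3 + 6·0.5, -6 + 6·0.5)
  = (-1 + 4.5, -3 + 3, -6 + 3)
  = (3.5, 0, -3)

(3.5, 0, -3)


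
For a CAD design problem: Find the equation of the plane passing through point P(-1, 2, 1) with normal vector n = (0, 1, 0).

The plane through P with normal n = (a, b, c) satisfies n·(r - P) = 0,
i.e. ax + by + cz = a·x₀ + b·y₀ + c·z₀.
d = 0·(-1) + 1·2 + 0·1
  = 0 + 2 + 0
  = 2
Equation: y = 2

y = 2


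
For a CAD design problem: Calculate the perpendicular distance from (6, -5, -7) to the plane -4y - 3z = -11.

distance = |a·x₀ + b·y₀ + c·z₀ - d| / √(a² + b² + c²)
  = |0·6 + (-4)·(-5) + (-3)·(-7) - (-11)| / √(0² + (-4)² + (-3)²)
  = |0 + 20 + 21 + 11| / √(0 + 16 + 9)
  = |52| / √25
  = 52 / 5
  ≈ 10.4

10.4


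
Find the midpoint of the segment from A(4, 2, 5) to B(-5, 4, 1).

M = ((x₁+x₂)/2, (y₁+y₂)/2, (z₁+z₂)/2)
  = ((4 - 5)/2, (2 + 4)/2, (5 + 1)/2)
  = (-1/2, 6/2, 6/2)
  = (-0.5, 3, 3)

(-0.5, 3, 3)


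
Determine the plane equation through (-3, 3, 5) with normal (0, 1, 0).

The plane through P with normal n = (a, b, c) satisfies n·(r - P) = 0,
i.e. ax + by + cz = a·x₀ + b·y₀ + c·z₀.
d = 0·(-3) + 1·3 + 0·5
  = 0 + 3 + 0
  = 3
Equation: y = 3

y = 3


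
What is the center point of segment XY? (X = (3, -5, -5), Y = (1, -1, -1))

M = ((x₁+x₂)/2, (y₁+y₂)/2, (z₁+z₂)/2)
  = ((3 + 1)/2, (-5 - 1)/2, (-5 - 1)/2)
  = (4/2, -6/2, -6/2)
  = (2, -3, -3)

(2, -3, -3)


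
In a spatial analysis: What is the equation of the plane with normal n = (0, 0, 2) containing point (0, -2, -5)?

The plane through P with normal n = (a, b, c) satisfies n·(r - P) = 0,
i.e. ax + by + cz = a·x₀ + b·y₀ + c·z₀.
d = 0·0 + 0·(-2) + 2·(-5)
  = 0 + 0 - 10
  = -10
Equation: 2z = -10

2z = -10


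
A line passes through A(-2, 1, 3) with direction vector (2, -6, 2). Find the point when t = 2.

P(t) = A + t·d
  = (-2 + 2·2, 1 + (-6)·2, 3 + 2·2)
  = (-2 + 4, 1 - 12, 3 + 4)
  = (2, -11, 7)

(2, -11, 7)


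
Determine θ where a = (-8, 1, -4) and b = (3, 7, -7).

a·b = (-8)·3 + 1·7 + (-4)·(-7) = -24 + 7 + 28 = 11
|a| = √((-8)² + 1² + (-4)²) = √81 ≈ 9
|b| = √(3² + 7² + (-7)²) = √107 ≈ 10.34
cos θ = (a·b)/(|a||b|) = 11/(9·10.34) ≈ 0.1182
θ = arccos(0.1182) ≈ 83.21°

83.21°


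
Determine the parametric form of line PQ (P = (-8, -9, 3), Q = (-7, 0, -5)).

Direction vector d = Q - P = (-7 + 8, 0 + 9, -5 - 3) = (1, 9, -8)
Parametric form r = P + t·d:
x = -8 + t, y = -9 + 9t, z = 3 - 8t

x = -8 + t, y = -9 + 9t, z = 3 - 8t


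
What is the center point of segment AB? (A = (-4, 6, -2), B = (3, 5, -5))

M = ((x₁+x₂)/2, (y₁+y₂)/2, (z₁+z₂)/2)
  = ((-4 + 3)/2, (6 + 5)/2, (-2 - 5)/2)
  = (-1/2, 11/2, -7/2)
  = (-0.5, 5.5, -3.5)

(-0.5, 5.5, -3.5)


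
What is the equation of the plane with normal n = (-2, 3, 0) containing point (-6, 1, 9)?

The plane through P with normal n = (a, b, c) satisfies n·(r - P) = 0,
i.e. ax + by + cz = a·x₀ + b·y₀ + c·z₀.
d = (-2)·(-6) + 3·1 + 0·9
  = 12 + 3 + 0
  = 15
Equation: -2x + 3y = 15

-2x + 3y = 15


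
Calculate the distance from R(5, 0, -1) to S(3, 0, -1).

d = √[(x₂-x₁)² + (y₂-y₁)² + (z₂-z₁)²]
  = √[(-2)² + 0² + 0²]
  = √[4 + 0 + 0]
  = √4
  ≈ 2

2


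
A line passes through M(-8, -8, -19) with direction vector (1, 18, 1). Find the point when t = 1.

P(t) = M + t·d
  = (-8 + 1·1, -8 + 18·1, -19 + 1·1)
  = (-8 + 1, -8 + 18, -19 + 1)
  = (-7, 10, -18)

(-7, 10, -18)


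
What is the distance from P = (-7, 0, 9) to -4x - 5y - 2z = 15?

distance = |a·x₀ + b·y₀ + c·z₀ - d| / √(a² + b² + c²)
  = |(-4)·(-7) + (-5)·0 + (-2)·9 - 15| / √((-4)² + (-5)² + (-2)²)
  = |28 + 0 - 18 - 15| / √(16 + 25 + 4)
  = |-5| / √45
  = 5 / 6.708
  ≈ 0.7454

0.7454


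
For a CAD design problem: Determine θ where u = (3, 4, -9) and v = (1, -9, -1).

u·v = 3·1 + 4·(-9) + (-9)·(-1) = 3 - 36 + 9 = -24
|u| = √(3² + 4² + (-9)²) = √106 ≈ 10.3
|v| = √(1² + (-9)² + (-1)²) = √83 ≈ 9.11
cos θ = (u·v)/(|u||v|) = -24/(10.3·9.11) ≈ -0.2559
θ = arccos(-0.2559) ≈ 104.8°

104.8°


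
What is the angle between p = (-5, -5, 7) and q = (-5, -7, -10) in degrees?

p·q = (-5)·(-5) + (-5)·(-7) + 7·(-10) = 25 + 35 - 70 = -10
|p| = √((-5)² + (-5)² + 7²) = √99 ≈ 9.95
|q| = √((-5)² + (-7)² + (-10)²) = √174 ≈ 13.19
cos θ = (p·q)/(|p||q|) = -10/(9.95·13.19) ≈ -0.07619
θ = arccos(-0.07619) ≈ 94.37°

94.37°


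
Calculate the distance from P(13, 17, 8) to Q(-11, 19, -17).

d = √[(x₂-x₁)² + (y₂-y₁)² + (z₂-z₁)²]
  = √[(-24)² + 2² + (-25)²]
  = √[576 + 4 + 625]
  = √1205
  ≈ 34.71

34.71


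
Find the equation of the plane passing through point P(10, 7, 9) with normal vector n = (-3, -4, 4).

The plane through P with normal n = (a, b, c) satisfies n·(r - P) = 0,
i.e. ax + by + cz = a·x₀ + b·y₀ + c·z₀.
d = (-3)·10 + (-4)·7 + 4·9
  = -30 - 28 + 36
  = -22
Equation: -3x - 4y + 4z = -22

-3x - 4y + 4z = -22


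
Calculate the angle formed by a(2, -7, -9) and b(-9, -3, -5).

a·b = 2·(-9) + (-7)·(-3) + (-9)·(-5) = -18 + 21 + 45 = 48
|a| = √(2² + (-7)² + (-9)²) = √134 ≈ 11.58
|b| = √((-9)² + (-3)² + (-5)²) = √115 ≈ 10.72
cos θ = (a·b)/(|a||b|) = 48/(11.58·10.72) ≈ 0.3867
θ = arccos(0.3867) ≈ 67.25°

67.25°


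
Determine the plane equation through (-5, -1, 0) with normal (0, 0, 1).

The plane through P with normal n = (a, b, c) satisfies n·(r - P) = 0,
i.e. ax + by + cz = a·x₀ + b·y₀ + c·z₀.
d = 0·(-5) + 0·(-1) + 1·0
  = 0 + 0 + 0
  = 0
Equation: z = 0

z = 0


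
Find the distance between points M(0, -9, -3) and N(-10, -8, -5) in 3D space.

d = √[(x₂-x₁)² + (y₂-y₁)² + (z₂-z₁)²]
  = √[(-10)² + 1² + (-2)²]
  = √[100 + 1 + 4]
  = √105
  ≈ 10.25

10.25


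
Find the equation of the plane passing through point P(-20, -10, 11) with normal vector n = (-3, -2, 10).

The plane through P with normal n = (a, b, c) satisfies n·(r - P) = 0,
i.e. ax + by + cz = a·x₀ + b·y₀ + c·z₀.
d = (-3)·(-20) + (-2)·(-10) + 10·11
  = 60 + 20 + 110
  = 190
Equation: -3x - 2y + 10z = 190

-3x - 2y + 10z = 190


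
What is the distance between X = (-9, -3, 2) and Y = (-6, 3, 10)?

d = √[(x₂-x₁)² + (y₂-y₁)² + (z₂-z₁)²]
  = √[3² + 6² + 8²]
  = √[9 + 36 + 64]
  = √109
  ≈ 10.44

10.44


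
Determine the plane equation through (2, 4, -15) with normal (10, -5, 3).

The plane through P with normal n = (a, b, c) satisfies n·(r - P) = 0,
i.e. ax + by + cz = a·x₀ + b·y₀ + c·z₀.
d = 10·2 + (-5)·4 + 3·(-15)
  = 20 - 20 - 45
  = -45
Equation: 10x - 5y + 3z = -45

10x - 5y + 3z = -45


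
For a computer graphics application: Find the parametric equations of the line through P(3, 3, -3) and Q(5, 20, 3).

Direction vector d = Q - P = (5 - 3, 20 - 3, 3 + 3) = (2, 17, 6)
Parametric form r = P + t·d:
x = 3 + 2t, y = 3 + 17t, z = -3 + 6t

x = 3 + 2t, y = 3 + 17t, z = -3 + 6t


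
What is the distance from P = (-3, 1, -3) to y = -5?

distance = |a·x₀ + b·y₀ + c·z₀ - d| / √(a² + b² + c²)
  = |0·(-3) + 1·1 + 0·(-3) - (-5)| / √(0² + 1² + 0²)
  = |0 + 1 + 0 + 5| / √(0 + 1 + 0)
  = |6| / √1
  = 6 / 1
  ≈ 6

6


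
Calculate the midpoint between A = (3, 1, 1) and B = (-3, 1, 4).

M = ((x₁+x₂)/2, (y₁+y₂)/2, (z₁+z₂)/2)
  = ((3 - 3)/2, (1 + 1)/2, (1 + 4)/2)
  = (0/2, 2/2, 5/2)
  = (0, 1, 2.5)

(0, 1, 2.5)


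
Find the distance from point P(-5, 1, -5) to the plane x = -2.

distance = |a·x₀ + b·y₀ + c·z₀ - d| / √(a² + b² + c²)
  = |1·(-5) + 0·1 + 0·(-5) - (-2)| / √(1² + 0² + 0²)
  = |-5 + 0 + 0 + 2| / √(1 + 0 + 0)
  = |-3| / √1
  = 3 / 1
  ≈ 3

3


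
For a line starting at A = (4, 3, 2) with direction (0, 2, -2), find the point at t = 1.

P(t) = A + t·d
  = (4 + 0·1, 3 + 2·1, 2 + (-2)·1)
  = (4 + 0, 3 + 2, 2 - 2)
  = (4, 5, 0)

(4, 5, 0)


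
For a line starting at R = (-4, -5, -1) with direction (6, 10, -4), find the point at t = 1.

P(t) = R + t·d
  = (-4 + 6·1, -5 + 10·1, -1 + (-4)·1)
  = (-4 + 6, -5 + 10, -1 - 4)
  = (2, 5, -5)

(2, 5, -5)


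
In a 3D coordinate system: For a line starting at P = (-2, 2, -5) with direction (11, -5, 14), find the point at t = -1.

P(t) = P + t·d
  = (-2 + 11·(-1), 2 + (-5)·(-1), -5 + 14·(-1))
  = (-2 - 11, 2 + 5, -5 - 14)
  = (-13, 7, -19)

(-13, 7, -19)


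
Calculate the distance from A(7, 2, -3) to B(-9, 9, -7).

d = √[(x₂-x₁)² + (y₂-y₁)² + (z₂-z₁)²]
  = √[(-16)² + 7² + (-4)²]
  = √[256 + 49 + 16]
  = √321
  ≈ 17.92

17.92


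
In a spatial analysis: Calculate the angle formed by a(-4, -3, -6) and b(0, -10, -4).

a·b = (-4)·0 + (-3)·(-10) + (-6)·(-4) = 0 + 30 + 24 = 54
|a| = √((-4)² + (-3)² + (-6)²) = √61 ≈ 7.81
|b| = √(0² + (-10)² + (-4)²) = √116 ≈ 10.77
cos θ = (a·b)/(|a||b|) = 54/(7.81·10.77) ≈ 0.6419
θ = arccos(0.6419) ≈ 50.06°

50.06°


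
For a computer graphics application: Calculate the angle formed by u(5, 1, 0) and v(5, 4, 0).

u·v = 5·5 + 1·4 + 0·0 = 25 + 4 + 0 = 29
|u| = √(5² + 1² + 0²) = √26 ≈ 5.099
|v| = √(5² + 4² + 0²) = √41 ≈ 6.403
cos θ = (u·v)/(|u||v|) = 29/(5.099·6.403) ≈ 0.8882
θ = arccos(0.8882) ≈ 27.35°

27.35°


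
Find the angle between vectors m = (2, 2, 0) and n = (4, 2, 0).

m·n = 2·4 + 2·2 + 0·0 = 8 + 4 + 0 = 12
|m| = √(2² + 2² + 0²) = √8 ≈ 2.828
|n| = √(4² + 2² + 0²) = √20 ≈ 4.472
cos θ = (m·n)/(|m||n|) = 12/(2.828·4.472) ≈ 0.9487
θ = arccos(0.9487) ≈ 18.43°

18.43°


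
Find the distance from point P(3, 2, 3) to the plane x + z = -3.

distance = |a·x₀ + b·y₀ + c·z₀ - d| / √(a² + b² + c²)
  = |1·3 + 0·2 + 1·3 - (-3)| / √(1² + 0² + 1²)
  = |3 + 0 + 3 + 3| / √(1 + 0 + 1)
  = |9| / √2
  = 9 / 1.414
  ≈ 6.364

6.364


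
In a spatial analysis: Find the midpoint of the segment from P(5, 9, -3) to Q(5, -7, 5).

M = ((x₁+x₂)/2, (y₁+y₂)/2, (z₁+z₂)/2)
  = ((5 + 5)/2, (9 - 7)/2, (-3 + 5)/2)
  = (10/2, 2/2, 2/2)
  = (5, 1, 1)

(5, 1, 1)


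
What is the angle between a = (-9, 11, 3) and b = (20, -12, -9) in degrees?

a·b = (-9)·20 + 11·(-12) + 3·(-9) = -180 - 132 - 27 = -339
|a| = √((-9)² + 11² + 3²) = √211 ≈ 14.53
|b| = √(20² + (-12)² + (-9)²) = √625 ≈ 25
cos θ = (a·b)/(|a||b|) = -339/(14.53·25) ≈ -0.9335
θ = arccos(-0.9335) ≈ 159°

159°


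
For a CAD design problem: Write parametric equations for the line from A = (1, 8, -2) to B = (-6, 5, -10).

Direction vector d = B - A = (-6 - 1, 5 - 8, -10 + 2) = (-7, -3, -8)
Parametric form r = A + t·d:
x = 1 - 7t, y = 8 - 3t, z = -2 - 8t

x = 1 - 7t, y = 8 - 3t, z = -2 - 8t


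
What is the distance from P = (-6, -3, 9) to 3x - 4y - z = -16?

distance = |a·x₀ + b·y₀ + c·z₀ - d| / √(a² + b² + c²)
  = |3·(-6) + (-4)·(-3) + (-1)·9 - (-16)| / √(3² + (-4)² + (-1)²)
  = |-18 + 12 - 9 + 16| / √(9 + 16 + 1)
  = |1| / √26
  = 1 / 5.099
  ≈ 0.1961

0.1961


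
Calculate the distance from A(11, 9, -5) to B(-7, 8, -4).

d = √[(x₂-x₁)² + (y₂-y₁)² + (z₂-z₁)²]
  = √[(-18)² + (-1)² + 1²]
  = √[324 + 1 + 1]
  = √326
  ≈ 18.06

18.06


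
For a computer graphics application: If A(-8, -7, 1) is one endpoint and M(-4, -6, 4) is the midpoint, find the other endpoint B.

B = 2M - A
  = (2·(-4) - (-8), 2·(-6) - (-7), 2·4 - 1)
  = (-8 + 8, -12 + 7, 8 - 1)
  = (0, -5, 7)

(0, -5, 7)


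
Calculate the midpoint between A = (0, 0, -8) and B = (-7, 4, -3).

M = ((x₁+x₂)/2, (y₁+y₂)/2, (z₁+z₂)/2)
  = ((0 - 7)/2, (0 + 4)/2, (-8 - 3)/2)
  = (-7/2, 4/2, -11/2)
  = (-3.5, 2, -5.5)

(-3.5, 2, -5.5)


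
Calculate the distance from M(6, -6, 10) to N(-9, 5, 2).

d = √[(x₂-x₁)² + (y₂-y₁)² + (z₂-z₁)²]
  = √[(-15)² + 11² + (-8)²]
  = √[225 + 121 + 64]
  = √410
  ≈ 20.25

20.25


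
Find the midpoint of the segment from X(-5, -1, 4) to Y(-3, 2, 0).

M = ((x₁+x₂)/2, (y₁+y₂)/2, (z₁+z₂)/2)
  = ((-5 - 3)/2, (-1 + 2)/2, (4 + 0)/2)
  = (-8/2, 1/2, 4/2)
  = (-4, 0.5, 2)

(-4, 0.5, 2)


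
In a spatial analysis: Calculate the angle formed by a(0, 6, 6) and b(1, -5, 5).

a·b = 0·1 + 6·(-5) + 6·5 = 0 - 30 + 30 = 0
|a| = √(0² + 6² + 6²) = √72 ≈ 8.485
|b| = √(1² + (-5)² + 5²) = √51 ≈ 7.141
cos θ = (a·b)/(|a||b|) = 0/(8.485·7.141) ≈ 0
θ = arccos(0) ≈ 90°

90°


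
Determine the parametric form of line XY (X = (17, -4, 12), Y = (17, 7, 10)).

Direction vector d = Y - X = (17 - 17, 7 + 4, 10 - 12) = (0, 11, -2)
Parametric form r = X + t·d:
x = 17, y = -4 + 11t, z = 12 - 2t

x = 17, y = -4 + 11t, z = 12 - 2t


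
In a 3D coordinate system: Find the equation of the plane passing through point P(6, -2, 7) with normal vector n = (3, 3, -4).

The plane through P with normal n = (a, b, c) satisfies n·(r - P) = 0,
i.e. ax + by + cz = a·x₀ + b·y₀ + c·z₀.
d = 3·6 + 3·(-2) + (-4)·7
  = 18 - 6 - 28
  = -16
Equation: 3x + 3y - 4z = -16

3x + 3y - 4z = -16


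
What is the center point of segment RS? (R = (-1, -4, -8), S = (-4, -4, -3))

M = ((x₁+x₂)/2, (y₁+y₂)/2, (z₁+z₂)/2)
  = ((-1 - 4)/2, (-4 - 4)/2, (-8 - 3)/2)
  = (-5/2, -8/2, -11/2)
  = (-2.5, -4, -5.5)

(-2.5, -4, -5.5)


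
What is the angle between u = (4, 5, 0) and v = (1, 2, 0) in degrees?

u·v = 4·1 + 5·2 + 0·0 = 4 + 10 + 0 = 14
|u| = √(4² + 5² + 0²) = √41 ≈ 6.403
|v| = √(1² + 2² + 0²) = √5 ≈ 2.236
cos θ = (u·v)/(|u||v|) = 14/(6.403·2.236) ≈ 0.9778
θ = arccos(0.9778) ≈ 12.09°

12.09°


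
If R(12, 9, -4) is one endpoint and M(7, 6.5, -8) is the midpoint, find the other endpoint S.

S = 2M - R
  = (2·7 - 12, 2·6.5 - 9, 2·(-8) - (-4))
  = (14 - 12, 13 - 9, -16 + 4)
  = (2, 4, -12)

(2, 4, -12)


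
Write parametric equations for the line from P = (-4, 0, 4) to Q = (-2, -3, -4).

Direction vector d = Q - P = (-2 + 4, -3 + 0, -4 - 4) = (2, -3, -8)
Parametric form r = P + t·d:
x = -4 + 2t, y = 0 - 3t, z = 4 - 8t

x = -4 + 2t, y = 0 - 3t, z = 4 - 8t


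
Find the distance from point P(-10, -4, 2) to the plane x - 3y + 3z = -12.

distance = |a·x₀ + b·y₀ + c·z₀ - d| / √(a² + b² + c²)
  = |1·(-10) + (-3)·(-4) + 3·2 - (-12)| / √(1² + (-3)² + 3²)
  = |-10 + 12 + 6 + 12| / √(1 + 9 + 9)
  = |20| / √19
  = 20 / 4.359
  ≈ 4.588

4.588


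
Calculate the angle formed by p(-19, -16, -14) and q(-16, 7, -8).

p·q = (-19)·(-16) + (-16)·7 + (-14)·(-8) = 304 - 112 + 112 = 304
|p| = √((-19)² + (-16)² + (-14)²) = √813 ≈ 28.51
|q| = √((-16)² + 7² + (-8)²) = √369 ≈ 19.21
cos θ = (p·q)/(|p||q|) = 304/(28.51·19.21) ≈ 0.555
θ = arccos(0.555) ≈ 56.29°

56.29°


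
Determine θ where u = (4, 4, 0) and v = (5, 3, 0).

u·v = 4·5 + 4·3 + 0·0 = 20 + 12 + 0 = 32
|u| = √(4² + 4² + 0²) = √32 ≈ 5.657
|v| = √(5² + 3² + 0²) = √34 ≈ 5.831
cos θ = (u·v)/(|u||v|) = 32/(5.657·5.831) ≈ 0.9701
θ = arccos(0.9701) ≈ 14.04°

14.04°


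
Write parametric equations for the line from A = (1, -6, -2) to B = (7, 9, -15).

Direction vector d = B - A = (7 - 1, 9 + 6, -15 + 2) = (6, 15, -13)
Parametric form r = A + t·d:
x = 1 + 6t, y = -6 + 15t, z = -2 - 13t

x = 1 + 6t, y = -6 + 15t, z = -2 - 13t


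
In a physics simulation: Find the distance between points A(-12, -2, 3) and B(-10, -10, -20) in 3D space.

d = √[(x₂-x₁)² + (y₂-y₁)² + (z₂-z₁)²]
  = √[2² + (-8)² + (-23)²]
  = √[4 + 64 + 529]
  = √597
  ≈ 24.43

24.43


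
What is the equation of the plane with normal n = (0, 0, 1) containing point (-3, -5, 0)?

The plane through P with normal n = (a, b, c) satisfies n·(r - P) = 0,
i.e. ax + by + cz = a·x₀ + b·y₀ + c·z₀.
d = 0·(-3) + 0·(-5) + 1·0
  = 0 + 0 + 0
  = 0
Equation: z = 0

z = 0


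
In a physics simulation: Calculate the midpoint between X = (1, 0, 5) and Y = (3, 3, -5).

M = ((x₁+x₂)/2, (y₁+y₂)/2, (z₁+z₂)/2)
  = ((1 + 3)/2, (0 + 3)/2, (5 - 5)/2)
  = (4/2, 3/2, 0/2)
  = (2, 1.5, 0)

(2, 1.5, 0)


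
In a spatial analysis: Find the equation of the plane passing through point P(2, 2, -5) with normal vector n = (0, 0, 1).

The plane through P with normal n = (a, b, c) satisfies n·(r - P) = 0,
i.e. ax + by + cz = a·x₀ + b·y₀ + c·z₀.
d = 0·2 + 0·2 + 1·(-5)
  = 0 + 0 - 5
  = -5
Equation: z = -5

z = -5


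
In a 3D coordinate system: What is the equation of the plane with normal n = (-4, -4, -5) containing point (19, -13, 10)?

The plane through P with normal n = (a, b, c) satisfies n·(r - P) = 0,
i.e. ax + by + cz = a·x₀ + b·y₀ + c·z₀.
d = (-4)·19 + (-4)·(-13) + (-5)·10
  = -76 + 52 - 50
  = -74
Equation: -4x - 4y - 5z = -74

-4x - 4y - 5z = -74


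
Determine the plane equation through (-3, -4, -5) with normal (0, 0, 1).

The plane through P with normal n = (a, b, c) satisfies n·(r - P) = 0,
i.e. ax + by + cz = a·x₀ + b·y₀ + c·z₀.
d = 0·(-3) + 0·(-4) + 1·(-5)
  = 0 + 0 - 5
  = -5
Equation: z = -5

z = -5


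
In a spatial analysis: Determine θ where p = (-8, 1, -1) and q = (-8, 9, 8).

p·q = (-8)·(-8) + 1·9 + (-1)·8 = 64 + 9 - 8 = 65
|p| = √((-8)² + 1² + (-1)²) = √66 ≈ 8.124
|q| = √((-8)² + 9² + 8²) = √209 ≈ 14.46
cos θ = (p·q)/(|p||q|) = 65/(8.124·14.46) ≈ 0.5534
θ = arccos(0.5534) ≈ 56.4°

56.4°


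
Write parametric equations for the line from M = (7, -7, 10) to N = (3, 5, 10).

Direction vector d = N - M = (3 - 7, 5 + 7, 10 - 10) = (-4, 12, 0)
Parametric form r = M + t·d:
x = 7 - 4t, y = -7 + 12t, z = 10

x = 7 - 4t, y = -7 + 12t, z = 10


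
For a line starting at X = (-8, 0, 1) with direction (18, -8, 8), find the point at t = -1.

P(t) = X + t·d
  = (-8 + 18·(-1), 0 + (-8)·(-1), 1 + 8·(-1))
  = (-8 - 18, 0 + 8, 1 - 8)
  = (-26, 8, -7)

(-26, 8, -7)


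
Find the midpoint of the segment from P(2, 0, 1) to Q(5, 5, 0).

M = ((x₁+x₂)/2, (y₁+y₂)/2, (z₁+z₂)/2)
  = ((2 + 5)/2, (0 + 5)/2, (1 + 0)/2)
  = (7/2, 5/2, 1/2)
  = (3.5, 2.5, 0.5)

(3.5, 2.5, 0.5)


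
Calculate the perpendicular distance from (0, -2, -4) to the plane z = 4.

distance = |a·x₀ + b·y₀ + c·z₀ - d| / √(a² + b² + c²)
  = |0·0 + 0·(-2) + 1·(-4) - 4| / √(0² + 0² + 1²)
  = |0 + 0 - 4 - 4| / √(0 + 0 + 1)
  = |-8| / √1
  = 8 / 1
  ≈ 8

8


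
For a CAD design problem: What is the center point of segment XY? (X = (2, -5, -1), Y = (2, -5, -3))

M = ((x₁+x₂)/2, (y₁+y₂)/2, (z₁+z₂)/2)
  = ((2 + 2)/2, (-5 - 5)/2, (-1 - 3)/2)
  = (4/2, -10/2, -4/2)
  = (2, -5, -2)

(2, -5, -2)


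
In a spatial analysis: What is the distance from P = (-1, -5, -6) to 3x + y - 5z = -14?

distance = |a·x₀ + b·y₀ + c·z₀ - d| / √(a² + b² + c²)
  = |3·(-1) + 1·(-5) + (-5)·(-6) - (-14)| / √(3² + 1² + (-5)²)
  = |-3 - 5 + 30 + 14| / √(9 + 1 + 25)
  = |36| / √35
  = 36 / 5.916
  ≈ 6.085

6.085


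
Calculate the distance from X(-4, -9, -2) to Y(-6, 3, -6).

d = √[(x₂-x₁)² + (y₂-y₁)² + (z₂-z₁)²]
  = √[(-2)² + 12² + (-4)²]
  = √[4 + 144 + 16]
  = √164
  ≈ 12.81

12.81


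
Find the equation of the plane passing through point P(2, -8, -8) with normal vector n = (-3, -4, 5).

The plane through P with normal n = (a, b, c) satisfies n·(r - P) = 0,
i.e. ax + by + cz = a·x₀ + b·y₀ + c·z₀.
d = (-3)·2 + (-4)·(-8) + 5·(-8)
  = -6 + 32 - 40
  = -14
Equation: -3x - 4y + 5z = -14

-3x - 4y + 5z = -14


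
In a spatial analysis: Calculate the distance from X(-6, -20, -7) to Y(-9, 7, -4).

d = √[(x₂-x₁)² + (y₂-y₁)² + (z₂-z₁)²]
  = √[(-3)² + 27² + 3²]
  = √[9 + 729 + 9]
  = √747
  ≈ 27.33

27.33


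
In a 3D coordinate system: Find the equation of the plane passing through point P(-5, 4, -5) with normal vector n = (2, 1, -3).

The plane through P with normal n = (a, b, c) satisfies n·(r - P) = 0,
i.e. ax + by + cz = a·x₀ + b·y₀ + c·z₀.
d = 2·(-5) + 1·4 + (-3)·(-5)
  = -10 + 4 + 15
  = 9
Equation: 2x + y - 3z = 9

2x + y - 3z = 9


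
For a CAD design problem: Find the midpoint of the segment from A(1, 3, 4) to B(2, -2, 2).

M = ((x₁+x₂)/2, (y₁+y₂)/2, (z₁+z₂)/2)
  = ((1 + 2)/2, (3 - 2)/2, (4 + 2)/2)
  = (3/2, 1/2, 6/2)
  = (1.5, 0.5, 3)

(1.5, 0.5, 3)


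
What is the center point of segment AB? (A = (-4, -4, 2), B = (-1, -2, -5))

M = ((x₁+x₂)/2, (y₁+y₂)/2, (z₁+z₂)/2)
  = ((-4 - 1)/2, (-4 - 2)/2, (2 - 5)/2)
  = (-5/2, -6/2, -3/2)
  = (-2.5, -3, -1.5)

(-2.5, -3, -1.5)


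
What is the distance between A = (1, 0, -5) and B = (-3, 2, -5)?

d = √[(x₂-x₁)² + (y₂-y₁)² + (z₂-z₁)²]
  = √[(-4)² + 2² + 0²]
  = √[16 + 4 + 0]
  = √20
  ≈ 4.472

4.472


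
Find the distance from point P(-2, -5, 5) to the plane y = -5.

distance = |a·x₀ + b·y₀ + c·z₀ - d| / √(a² + b² + c²)
  = |0·(-2) + 1·(-5) + 0·5 - (-5)| / √(0² + 1² + 0²)
  = |0 - 5 + 0 + 5| / √(0 + 1 + 0)
  = |0| / √1
  = 0 / 1
  ≈ 0

0


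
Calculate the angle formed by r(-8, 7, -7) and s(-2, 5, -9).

r·s = (-8)·(-2) + 7·5 + (-7)·(-9) = 16 + 35 + 63 = 114
|r| = √((-8)² + 7² + (-7)²) = √162 ≈ 12.73
|s| = √((-2)² + 5² + (-9)²) = √110 ≈ 10.49
cos θ = (r·s)/(|r||s|) = 114/(12.73·10.49) ≈ 0.854
θ = arccos(0.854) ≈ 31.35°

31.35°


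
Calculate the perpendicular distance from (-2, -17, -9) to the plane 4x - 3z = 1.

distance = |a·x₀ + b·y₀ + c·z₀ - d| / √(a² + b² + c²)
  = |4·(-2) + 0·(-17) + (-3)·(-9) - 1| / √(4² + 0² + (-3)²)
  = |-8 + 0 + 27 - 1| / √(16 + 0 + 9)
  = |18| / √25
  = 18 / 5
  ≈ 3.6

3.6


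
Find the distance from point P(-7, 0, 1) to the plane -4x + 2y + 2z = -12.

distance = |a·x₀ + b·y₀ + c·z₀ - d| / √(a² + b² + c²)
  = |(-4)·(-7) + 2·0 + 2·1 - (-12)| / √((-4)² + 2² + 2²)
  = |28 + 0 + 2 + 12| / √(16 + 4 + 4)
  = |42| / √24
  = 42 / 4.899
  ≈ 8.573

8.573


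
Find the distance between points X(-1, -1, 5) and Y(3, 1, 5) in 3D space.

d = √[(x₂-x₁)² + (y₂-y₁)² + (z₂-z₁)²]
  = √[4² + 2² + 0²]
  = √[16 + 4 + 0]
  = √20
  ≈ 4.472

4.472


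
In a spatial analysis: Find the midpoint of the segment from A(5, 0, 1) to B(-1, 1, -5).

M = ((x₁+x₂)/2, (y₁+y₂)/2, (z₁+z₂)/2)
  = ((5 - 1)/2, (0 + 1)/2, (1 - 5)/2)
  = (4/2, 1/2, -4/2)
  = (2, 0.5, -2)

(2, 0.5, -2)


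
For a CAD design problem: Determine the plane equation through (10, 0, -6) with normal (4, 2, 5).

The plane through P with normal n = (a, b, c) satisfies n·(r - P) = 0,
i.e. ax + by + cz = a·x₀ + b·y₀ + c·z₀.
d = 4·10 + 2·0 + 5·(-6)
  = 40 + 0 - 30
  = 10
Equation: 4x + 2y + 5z = 10

4x + 2y + 5z = 10


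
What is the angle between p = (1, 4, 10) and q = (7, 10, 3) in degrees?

p·q = 1·7 + 4·10 + 10·3 = 7 + 40 + 30 = 77
|p| = √(1² + 4² + 10²) = √117 ≈ 10.82
|q| = √(7² + 10² + 3²) = √158 ≈ 12.57
cos θ = (p·q)/(|p||q|) = 77/(10.82·12.57) ≈ 0.5663
θ = arccos(0.5663) ≈ 55.51°

55.51°


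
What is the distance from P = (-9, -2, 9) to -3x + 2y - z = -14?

distance = |a·x₀ + b·y₀ + c·z₀ - d| / √(a² + b² + c²)
  = |(-3)·(-9) + 2·(-2) + (-1)·9 - (-14)| / √((-3)² + 2² + (-1)²)
  = |27 - 4 - 9 + 14| / √(9 + 4 + 1)
  = |28| / √14
  = 28 / 3.742
  ≈ 7.483

7.483


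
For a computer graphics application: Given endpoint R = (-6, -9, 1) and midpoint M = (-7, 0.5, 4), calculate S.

S = 2M - R
  = (2·(-7) - (-6), 2·0.5 - (-9), 2·4 - 1)
  = (-14 + 6, 1 + 9, 8 - 1)
  = (-8, 10, 7)

(-8, 10, 7)


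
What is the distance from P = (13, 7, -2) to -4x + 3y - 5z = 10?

distance = |a·x₀ + b·y₀ + c·z₀ - d| / √(a² + b² + c²)
  = |(-4)·13 + 3·7 + (-5)·(-2) - 10| / √((-4)² + 3² + (-5)²)
  = |-52 + 21 + 10 - 10| / √(16 + 9 + 25)
  = |-31| / √50
  = 31 / 7.071
  ≈ 4.384

4.384


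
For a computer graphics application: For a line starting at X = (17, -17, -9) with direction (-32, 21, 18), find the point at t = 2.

P(t) = X + t·d
  = (17 + (-32)·2, -17 + 21·2, -9 + 18·2)
  = (17 - 64, -17 + 42, -9 + 36)
  = (-47, 25, 27)

(-47, 25, 27)


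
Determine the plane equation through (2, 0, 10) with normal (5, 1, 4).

The plane through P with normal n = (a, b, c) satisfies n·(r - P) = 0,
i.e. ax + by + cz = a·x₀ + b·y₀ + c·z₀.
d = 5·2 + 1·0 + 4·10
  = 10 + 0 + 40
  = 50
Equation: 5x + y + 4z = 50

5x + y + 4z = 50


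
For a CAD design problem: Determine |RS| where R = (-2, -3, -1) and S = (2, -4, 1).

d = √[(x₂-x₁)² + (y₂-y₁)² + (z₂-z₁)²]
  = √[4² + (-1)² + 2²]
  = √[16 + 1 + 4]
  = √21
  ≈ 4.583

4.583


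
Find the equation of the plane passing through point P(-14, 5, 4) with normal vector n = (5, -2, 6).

The plane through P with normal n = (a, b, c) satisfies n·(r - P) = 0,
i.e. ax + by + cz = a·x₀ + b·y₀ + c·z₀.
d = 5·(-14) + (-2)·5 + 6·4
  = -70 - 10 + 24
  = -56
Equation: 5x - 2y + 6z = -56

5x - 2y + 6z = -56


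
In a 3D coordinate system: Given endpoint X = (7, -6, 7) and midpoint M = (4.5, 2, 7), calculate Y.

Y = 2M - X
  = (2·4.5 - 7, 2·2 - (-6), 2·7 - 7)
  = (9 - 7, 4 + 6, 14 - 7)
  = (2, 10, 7)

(2, 10, 7)


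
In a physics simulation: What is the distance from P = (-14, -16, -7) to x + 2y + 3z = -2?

distance = |a·x₀ + b·y₀ + c·z₀ - d| / √(a² + b² + c²)
  = |1·(-14) + 2·(-16) + 3·(-7) - (-2)| / √(1² + 2² + 3²)
  = |-14 - 32 - 21 + 2| / √(1 + 4 + 9)
  = |-65| / √14
  = 65 / 3.742
  ≈ 17.37

17.37


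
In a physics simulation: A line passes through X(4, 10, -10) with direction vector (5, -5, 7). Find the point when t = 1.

P(t) = X + t·d
  = (4 + 5·1, 10 + (-5)·1, -10 + 7·1)
  = (4 + 5, 10 - 5, -10 + 7)
  = (9, 5, -3)

(9, 5, -3)


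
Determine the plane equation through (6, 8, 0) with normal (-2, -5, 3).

The plane through P with normal n = (a, b, c) satisfies n·(r - P) = 0,
i.e. ax + by + cz = a·x₀ + b·y₀ + c·z₀.
d = (-2)·6 + (-5)·8 + 3·0
  = -12 - 40 + 0
  = -52
Equation: -2x - 5y + 3z = -52

-2x - 5y + 3z = -52
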